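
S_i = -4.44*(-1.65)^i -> [-4.44, 7.33, -12.09, 19.95, -32.91]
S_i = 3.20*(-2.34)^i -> [3.2, -7.49, 17.52, -41.0, 95.94]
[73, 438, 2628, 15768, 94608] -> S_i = 73*6^i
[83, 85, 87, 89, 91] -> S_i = 83 + 2*i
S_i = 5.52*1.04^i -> [5.52, 5.74, 5.97, 6.21, 6.46]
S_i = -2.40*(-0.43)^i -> [-2.4, 1.03, -0.44, 0.19, -0.08]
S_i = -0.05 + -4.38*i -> [-0.05, -4.43, -8.81, -13.19, -17.57]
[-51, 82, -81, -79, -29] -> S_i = Random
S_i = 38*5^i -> [38, 190, 950, 4750, 23750]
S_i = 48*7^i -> [48, 336, 2352, 16464, 115248]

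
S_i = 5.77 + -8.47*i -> [5.77, -2.7, -11.17, -19.64, -28.11]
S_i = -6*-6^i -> [-6, 36, -216, 1296, -7776]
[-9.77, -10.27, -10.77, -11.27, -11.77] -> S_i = -9.77 + -0.50*i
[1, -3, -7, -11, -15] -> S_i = 1 + -4*i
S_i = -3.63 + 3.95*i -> [-3.63, 0.32, 4.27, 8.22, 12.17]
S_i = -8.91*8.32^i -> [-8.91, -74.13, -616.77, -5131.54, -42694.41]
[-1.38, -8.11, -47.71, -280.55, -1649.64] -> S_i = -1.38*5.88^i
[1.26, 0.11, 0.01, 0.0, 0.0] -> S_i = 1.26*0.09^i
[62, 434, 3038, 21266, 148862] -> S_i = 62*7^i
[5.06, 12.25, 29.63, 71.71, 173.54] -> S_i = 5.06*2.42^i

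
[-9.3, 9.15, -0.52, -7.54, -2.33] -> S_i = Random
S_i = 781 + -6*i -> [781, 775, 769, 763, 757]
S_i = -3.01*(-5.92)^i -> [-3.01, 17.82, -105.49, 624.5, -3697.03]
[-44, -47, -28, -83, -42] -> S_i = Random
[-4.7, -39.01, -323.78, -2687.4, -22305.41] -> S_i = -4.70*8.30^i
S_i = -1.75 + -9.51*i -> [-1.75, -11.26, -20.77, -30.28, -39.79]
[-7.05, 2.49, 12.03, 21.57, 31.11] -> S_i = -7.05 + 9.54*i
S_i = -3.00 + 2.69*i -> [-3.0, -0.31, 2.38, 5.07, 7.76]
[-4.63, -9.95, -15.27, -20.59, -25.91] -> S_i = -4.63 + -5.32*i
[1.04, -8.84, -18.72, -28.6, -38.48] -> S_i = 1.04 + -9.88*i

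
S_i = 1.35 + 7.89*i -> [1.35, 9.24, 17.13, 25.02, 32.91]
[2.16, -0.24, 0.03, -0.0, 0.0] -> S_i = 2.16*(-0.11)^i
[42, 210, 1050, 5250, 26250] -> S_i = 42*5^i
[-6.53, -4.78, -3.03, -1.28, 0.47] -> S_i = -6.53 + 1.75*i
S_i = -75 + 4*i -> [-75, -71, -67, -63, -59]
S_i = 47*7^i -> [47, 329, 2303, 16121, 112847]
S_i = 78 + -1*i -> [78, 77, 76, 75, 74]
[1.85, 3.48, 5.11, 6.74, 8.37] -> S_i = 1.85 + 1.63*i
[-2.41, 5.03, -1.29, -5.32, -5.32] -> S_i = Random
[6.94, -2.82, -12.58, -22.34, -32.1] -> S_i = 6.94 + -9.76*i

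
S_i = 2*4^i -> [2, 8, 32, 128, 512]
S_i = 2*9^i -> [2, 18, 162, 1458, 13122]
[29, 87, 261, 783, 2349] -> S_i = 29*3^i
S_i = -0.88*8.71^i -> [-0.88, -7.66, -66.76, -581.48, -5064.72]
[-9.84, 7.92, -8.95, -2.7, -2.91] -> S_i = Random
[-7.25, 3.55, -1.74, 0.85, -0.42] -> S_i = -7.25*(-0.49)^i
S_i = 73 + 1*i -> [73, 74, 75, 76, 77]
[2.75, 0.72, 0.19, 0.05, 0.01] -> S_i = 2.75*0.26^i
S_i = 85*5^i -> [85, 425, 2125, 10625, 53125]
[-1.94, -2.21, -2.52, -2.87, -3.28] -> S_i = -1.94*1.14^i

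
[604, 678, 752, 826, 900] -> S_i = 604 + 74*i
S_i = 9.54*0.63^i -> [9.54, 6.01, 3.79, 2.39, 1.5]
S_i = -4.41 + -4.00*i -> [-4.41, -8.41, -12.41, -16.41, -20.41]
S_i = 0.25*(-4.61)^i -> [0.25, -1.15, 5.31, -24.49, 112.91]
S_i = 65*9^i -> [65, 585, 5265, 47385, 426465]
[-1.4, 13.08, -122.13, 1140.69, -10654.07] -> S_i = -1.40*(-9.34)^i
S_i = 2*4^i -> [2, 8, 32, 128, 512]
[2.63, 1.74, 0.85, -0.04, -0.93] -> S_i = 2.63 + -0.89*i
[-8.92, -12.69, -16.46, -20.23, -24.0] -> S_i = -8.92 + -3.77*i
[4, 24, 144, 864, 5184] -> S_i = 4*6^i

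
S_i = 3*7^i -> [3, 21, 147, 1029, 7203]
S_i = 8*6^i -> [8, 48, 288, 1728, 10368]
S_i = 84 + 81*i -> [84, 165, 246, 327, 408]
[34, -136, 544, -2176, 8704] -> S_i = 34*-4^i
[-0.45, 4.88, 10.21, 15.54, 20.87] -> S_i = -0.45 + 5.33*i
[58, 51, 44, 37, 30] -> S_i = 58 + -7*i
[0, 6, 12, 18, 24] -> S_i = 0 + 6*i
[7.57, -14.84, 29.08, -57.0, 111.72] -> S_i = 7.57*(-1.96)^i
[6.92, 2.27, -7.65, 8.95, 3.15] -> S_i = Random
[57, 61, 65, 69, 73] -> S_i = 57 + 4*i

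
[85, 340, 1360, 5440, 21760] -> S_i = 85*4^i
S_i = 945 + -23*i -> [945, 922, 899, 876, 853]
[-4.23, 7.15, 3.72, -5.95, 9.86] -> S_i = Random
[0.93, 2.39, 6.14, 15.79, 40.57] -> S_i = 0.93*2.57^i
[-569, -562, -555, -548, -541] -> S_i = -569 + 7*i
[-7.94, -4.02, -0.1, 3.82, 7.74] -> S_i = -7.94 + 3.92*i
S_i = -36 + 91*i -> [-36, 55, 146, 237, 328]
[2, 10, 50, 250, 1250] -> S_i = 2*5^i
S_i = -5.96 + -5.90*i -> [-5.96, -11.86, -17.76, -23.66, -29.56]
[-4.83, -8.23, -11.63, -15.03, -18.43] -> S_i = -4.83 + -3.40*i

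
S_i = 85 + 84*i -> [85, 169, 253, 337, 421]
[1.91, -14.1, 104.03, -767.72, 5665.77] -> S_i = 1.91*(-7.38)^i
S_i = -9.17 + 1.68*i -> [-9.17, -7.49, -5.81, -4.13, -2.45]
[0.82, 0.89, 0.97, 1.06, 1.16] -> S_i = 0.82*1.09^i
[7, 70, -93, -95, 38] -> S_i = Random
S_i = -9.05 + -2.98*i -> [-9.05, -12.03, -15.01, -17.99, -20.97]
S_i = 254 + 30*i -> [254, 284, 314, 344, 374]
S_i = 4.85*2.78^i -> [4.85, 13.48, 37.48, 104.2, 289.68]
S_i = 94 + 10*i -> [94, 104, 114, 124, 134]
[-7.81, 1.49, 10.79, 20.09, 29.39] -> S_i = -7.81 + 9.30*i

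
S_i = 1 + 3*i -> [1, 4, 7, 10, 13]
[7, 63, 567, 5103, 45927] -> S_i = 7*9^i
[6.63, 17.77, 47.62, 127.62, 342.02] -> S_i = 6.63*2.68^i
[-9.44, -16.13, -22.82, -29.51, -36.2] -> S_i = -9.44 + -6.69*i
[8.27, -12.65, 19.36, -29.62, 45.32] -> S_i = 8.27*(-1.53)^i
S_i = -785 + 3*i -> [-785, -782, -779, -776, -773]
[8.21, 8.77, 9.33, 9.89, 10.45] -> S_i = 8.21 + 0.56*i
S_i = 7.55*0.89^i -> [7.55, 6.72, 5.98, 5.32, 4.74]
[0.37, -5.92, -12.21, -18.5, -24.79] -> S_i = 0.37 + -6.29*i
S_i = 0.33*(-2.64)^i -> [0.33, -0.87, 2.3, -6.07, 16.03]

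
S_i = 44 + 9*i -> [44, 53, 62, 71, 80]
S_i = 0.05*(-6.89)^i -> [0.05, -0.34, 2.37, -16.35, 112.68]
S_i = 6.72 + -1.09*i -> [6.72, 5.63, 4.54, 3.45, 2.36]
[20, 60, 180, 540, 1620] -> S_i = 20*3^i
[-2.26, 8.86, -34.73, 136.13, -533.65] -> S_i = -2.26*(-3.92)^i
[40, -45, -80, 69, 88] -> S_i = Random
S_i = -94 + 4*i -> [-94, -90, -86, -82, -78]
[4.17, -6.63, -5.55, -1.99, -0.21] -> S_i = Random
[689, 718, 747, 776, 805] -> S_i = 689 + 29*i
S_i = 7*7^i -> [7, 49, 343, 2401, 16807]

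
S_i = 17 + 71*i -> [17, 88, 159, 230, 301]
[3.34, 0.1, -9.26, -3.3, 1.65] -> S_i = Random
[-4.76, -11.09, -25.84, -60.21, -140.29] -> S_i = -4.76*2.33^i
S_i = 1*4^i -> [1, 4, 16, 64, 256]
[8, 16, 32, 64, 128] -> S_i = 8*2^i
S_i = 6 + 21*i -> [6, 27, 48, 69, 90]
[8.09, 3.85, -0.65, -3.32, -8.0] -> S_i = Random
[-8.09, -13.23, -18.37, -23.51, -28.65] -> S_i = -8.09 + -5.14*i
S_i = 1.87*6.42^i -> [1.87, 12.01, 77.07, 494.82, 3176.74]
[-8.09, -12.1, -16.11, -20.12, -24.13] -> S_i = -8.09 + -4.01*i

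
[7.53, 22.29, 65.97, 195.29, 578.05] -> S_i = 7.53*2.96^i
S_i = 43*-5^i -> [43, -215, 1075, -5375, 26875]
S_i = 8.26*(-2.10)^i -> [8.26, -17.35, 36.43, -76.5, 160.64]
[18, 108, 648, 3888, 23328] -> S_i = 18*6^i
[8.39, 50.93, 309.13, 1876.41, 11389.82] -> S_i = 8.39*6.07^i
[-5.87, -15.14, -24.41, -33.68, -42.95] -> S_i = -5.87 + -9.27*i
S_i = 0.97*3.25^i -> [0.97, 3.15, 10.25, 33.3, 108.22]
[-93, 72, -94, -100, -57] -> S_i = Random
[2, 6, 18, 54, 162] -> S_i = 2*3^i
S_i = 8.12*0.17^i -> [8.12, 1.38, 0.23, 0.04, 0.01]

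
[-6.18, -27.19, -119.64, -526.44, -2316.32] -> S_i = -6.18*4.40^i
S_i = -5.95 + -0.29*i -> [-5.95, -6.24, -6.53, -6.82, -7.11]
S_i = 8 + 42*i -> [8, 50, 92, 134, 176]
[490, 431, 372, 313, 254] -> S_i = 490 + -59*i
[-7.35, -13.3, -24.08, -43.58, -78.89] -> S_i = -7.35*1.81^i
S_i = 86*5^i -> [86, 430, 2150, 10750, 53750]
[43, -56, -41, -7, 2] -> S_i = Random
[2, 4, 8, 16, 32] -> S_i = 2*2^i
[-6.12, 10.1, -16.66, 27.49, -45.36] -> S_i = -6.12*(-1.65)^i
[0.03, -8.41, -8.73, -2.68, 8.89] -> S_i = Random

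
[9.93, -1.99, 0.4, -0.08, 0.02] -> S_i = 9.93*(-0.20)^i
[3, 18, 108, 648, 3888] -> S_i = 3*6^i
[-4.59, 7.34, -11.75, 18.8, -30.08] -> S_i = -4.59*(-1.60)^i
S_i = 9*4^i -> [9, 36, 144, 576, 2304]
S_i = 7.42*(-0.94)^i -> [7.42, -6.97, 6.56, -6.16, 5.79]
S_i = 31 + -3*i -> [31, 28, 25, 22, 19]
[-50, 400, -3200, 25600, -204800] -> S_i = -50*-8^i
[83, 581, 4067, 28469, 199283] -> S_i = 83*7^i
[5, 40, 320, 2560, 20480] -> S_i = 5*8^i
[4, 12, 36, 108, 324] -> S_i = 4*3^i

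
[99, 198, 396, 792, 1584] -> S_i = 99*2^i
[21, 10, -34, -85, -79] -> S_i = Random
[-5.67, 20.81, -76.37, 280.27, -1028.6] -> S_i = -5.67*(-3.67)^i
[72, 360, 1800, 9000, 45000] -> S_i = 72*5^i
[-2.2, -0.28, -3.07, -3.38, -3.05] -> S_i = Random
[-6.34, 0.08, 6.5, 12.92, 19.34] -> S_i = -6.34 + 6.42*i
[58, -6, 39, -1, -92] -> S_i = Random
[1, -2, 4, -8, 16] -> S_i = 1*-2^i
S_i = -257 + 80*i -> [-257, -177, -97, -17, 63]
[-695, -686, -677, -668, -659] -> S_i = -695 + 9*i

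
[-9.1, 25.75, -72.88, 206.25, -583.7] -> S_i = -9.10*(-2.83)^i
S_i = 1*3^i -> [1, 3, 9, 27, 81]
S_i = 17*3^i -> [17, 51, 153, 459, 1377]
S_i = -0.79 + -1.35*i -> [-0.79, -2.14, -3.49, -4.84, -6.19]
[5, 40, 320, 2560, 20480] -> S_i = 5*8^i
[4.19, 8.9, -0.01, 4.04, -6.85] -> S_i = Random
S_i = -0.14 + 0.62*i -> [-0.14, 0.48, 1.1, 1.72, 2.34]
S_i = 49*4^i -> [49, 196, 784, 3136, 12544]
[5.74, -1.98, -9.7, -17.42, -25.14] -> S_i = 5.74 + -7.72*i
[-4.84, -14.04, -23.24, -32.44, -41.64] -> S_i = -4.84 + -9.20*i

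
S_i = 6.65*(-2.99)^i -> [6.65, -19.88, 59.45, -177.76, 531.5]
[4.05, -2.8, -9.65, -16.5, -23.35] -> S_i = 4.05 + -6.85*i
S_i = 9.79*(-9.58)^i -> [9.79, -93.79, 898.49, -8607.54, 82460.27]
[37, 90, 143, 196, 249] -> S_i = 37 + 53*i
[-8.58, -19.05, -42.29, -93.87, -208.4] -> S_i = -8.58*2.22^i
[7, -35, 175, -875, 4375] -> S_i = 7*-5^i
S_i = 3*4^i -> [3, 12, 48, 192, 768]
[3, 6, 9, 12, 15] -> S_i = 3 + 3*i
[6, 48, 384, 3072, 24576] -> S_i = 6*8^i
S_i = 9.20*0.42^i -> [9.2, 3.86, 1.62, 0.68, 0.29]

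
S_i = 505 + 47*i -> [505, 552, 599, 646, 693]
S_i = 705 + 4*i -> [705, 709, 713, 717, 721]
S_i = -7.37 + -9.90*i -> [-7.37, -17.27, -27.17, -37.07, -46.97]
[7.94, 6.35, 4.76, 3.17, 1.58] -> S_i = 7.94 + -1.59*i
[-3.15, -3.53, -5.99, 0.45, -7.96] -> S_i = Random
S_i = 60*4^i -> [60, 240, 960, 3840, 15360]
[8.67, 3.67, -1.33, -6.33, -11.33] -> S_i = 8.67 + -5.00*i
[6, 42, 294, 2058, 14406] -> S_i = 6*7^i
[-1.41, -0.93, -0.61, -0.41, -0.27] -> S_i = -1.41*0.66^i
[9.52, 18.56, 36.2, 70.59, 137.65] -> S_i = 9.52*1.95^i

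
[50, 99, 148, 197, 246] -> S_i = 50 + 49*i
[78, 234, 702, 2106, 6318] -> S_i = 78*3^i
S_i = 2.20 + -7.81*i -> [2.2, -5.61, -13.42, -21.23, -29.04]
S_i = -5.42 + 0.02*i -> [-5.42, -5.4, -5.38, -5.36, -5.34]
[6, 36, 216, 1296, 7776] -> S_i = 6*6^i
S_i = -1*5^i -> [-1, -5, -25, -125, -625]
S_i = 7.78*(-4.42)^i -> [7.78, -34.39, 151.99, -671.81, 2969.4]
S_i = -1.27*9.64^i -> [-1.27, -12.24, -118.02, -1137.72, -10967.61]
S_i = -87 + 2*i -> [-87, -85, -83, -81, -79]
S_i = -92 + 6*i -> [-92, -86, -80, -74, -68]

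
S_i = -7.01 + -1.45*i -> [-7.01, -8.46, -9.91, -11.36, -12.81]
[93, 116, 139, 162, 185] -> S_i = 93 + 23*i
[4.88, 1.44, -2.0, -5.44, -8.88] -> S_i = 4.88 + -3.44*i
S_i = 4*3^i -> [4, 12, 36, 108, 324]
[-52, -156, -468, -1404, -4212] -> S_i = -52*3^i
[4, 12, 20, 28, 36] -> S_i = 4 + 8*i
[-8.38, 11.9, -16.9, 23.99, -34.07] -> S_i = -8.38*(-1.42)^i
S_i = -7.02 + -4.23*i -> [-7.02, -11.25, -15.48, -19.71, -23.94]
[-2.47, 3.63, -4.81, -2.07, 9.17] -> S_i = Random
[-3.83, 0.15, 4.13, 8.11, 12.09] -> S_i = -3.83 + 3.98*i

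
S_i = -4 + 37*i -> [-4, 33, 70, 107, 144]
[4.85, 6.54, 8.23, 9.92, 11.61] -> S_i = 4.85 + 1.69*i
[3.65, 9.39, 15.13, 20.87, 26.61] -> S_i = 3.65 + 5.74*i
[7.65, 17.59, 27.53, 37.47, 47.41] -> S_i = 7.65 + 9.94*i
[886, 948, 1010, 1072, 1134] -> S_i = 886 + 62*i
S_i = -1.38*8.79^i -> [-1.38, -12.13, -106.62, -937.23, -8238.24]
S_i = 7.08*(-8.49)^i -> [7.08, -60.11, 510.33, -4332.68, 36784.43]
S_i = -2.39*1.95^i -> [-2.39, -4.66, -9.09, -17.72, -34.56]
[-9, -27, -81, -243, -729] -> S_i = -9*3^i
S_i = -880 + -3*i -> [-880, -883, -886, -889, -892]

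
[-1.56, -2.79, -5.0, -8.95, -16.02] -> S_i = -1.56*1.79^i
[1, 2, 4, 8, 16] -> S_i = 1*2^i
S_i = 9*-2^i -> [9, -18, 36, -72, 144]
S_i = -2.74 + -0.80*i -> [-2.74, -3.54, -4.34, -5.14, -5.94]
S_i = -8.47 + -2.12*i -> [-8.47, -10.59, -12.71, -14.83, -16.95]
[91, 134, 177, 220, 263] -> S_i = 91 + 43*i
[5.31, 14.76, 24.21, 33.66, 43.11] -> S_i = 5.31 + 9.45*i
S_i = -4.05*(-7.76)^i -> [-4.05, 31.43, -243.88, 1892.52, -14685.95]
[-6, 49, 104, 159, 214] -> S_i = -6 + 55*i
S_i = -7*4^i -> [-7, -28, -112, -448, -1792]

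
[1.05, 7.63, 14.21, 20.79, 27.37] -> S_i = 1.05 + 6.58*i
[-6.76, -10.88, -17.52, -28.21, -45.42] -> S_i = -6.76*1.61^i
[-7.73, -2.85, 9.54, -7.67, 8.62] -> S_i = Random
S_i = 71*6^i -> [71, 426, 2556, 15336, 92016]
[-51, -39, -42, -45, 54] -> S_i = Random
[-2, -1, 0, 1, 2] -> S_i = -2 + 1*i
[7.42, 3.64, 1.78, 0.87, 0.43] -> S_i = 7.42*0.49^i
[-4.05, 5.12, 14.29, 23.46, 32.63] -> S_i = -4.05 + 9.17*i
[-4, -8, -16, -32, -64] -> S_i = -4*2^i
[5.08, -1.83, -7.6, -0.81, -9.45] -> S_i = Random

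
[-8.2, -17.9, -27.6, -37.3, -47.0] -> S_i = -8.20 + -9.70*i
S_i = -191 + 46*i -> [-191, -145, -99, -53, -7]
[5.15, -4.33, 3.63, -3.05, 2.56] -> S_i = 5.15*(-0.84)^i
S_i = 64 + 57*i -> [64, 121, 178, 235, 292]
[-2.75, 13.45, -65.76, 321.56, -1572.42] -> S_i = -2.75*(-4.89)^i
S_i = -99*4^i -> [-99, -396, -1584, -6336, -25344]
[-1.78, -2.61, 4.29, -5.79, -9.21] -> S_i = Random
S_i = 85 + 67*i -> [85, 152, 219, 286, 353]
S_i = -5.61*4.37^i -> [-5.61, -24.52, -107.13, -468.17, -2045.92]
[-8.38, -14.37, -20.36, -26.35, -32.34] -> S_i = -8.38 + -5.99*i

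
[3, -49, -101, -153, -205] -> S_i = 3 + -52*i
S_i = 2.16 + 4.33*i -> [2.16, 6.49, 10.82, 15.15, 19.48]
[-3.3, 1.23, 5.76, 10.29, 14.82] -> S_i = -3.30 + 4.53*i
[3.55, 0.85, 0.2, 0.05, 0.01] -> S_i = 3.55*0.24^i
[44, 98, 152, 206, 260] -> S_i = 44 + 54*i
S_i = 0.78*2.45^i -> [0.78, 1.91, 4.68, 11.47, 28.1]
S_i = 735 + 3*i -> [735, 738, 741, 744, 747]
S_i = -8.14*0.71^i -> [-8.14, -5.78, -4.1, -2.91, -2.07]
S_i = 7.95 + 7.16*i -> [7.95, 15.11, 22.27, 29.43, 36.59]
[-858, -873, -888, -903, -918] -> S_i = -858 + -15*i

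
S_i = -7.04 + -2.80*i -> [-7.04, -9.84, -12.64, -15.44, -18.24]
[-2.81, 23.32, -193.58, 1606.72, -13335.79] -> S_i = -2.81*(-8.30)^i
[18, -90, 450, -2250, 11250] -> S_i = 18*-5^i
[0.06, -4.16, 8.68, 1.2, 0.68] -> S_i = Random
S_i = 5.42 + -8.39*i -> [5.42, -2.97, -11.36, -19.75, -28.14]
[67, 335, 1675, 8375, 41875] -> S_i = 67*5^i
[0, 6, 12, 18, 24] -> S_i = 0 + 6*i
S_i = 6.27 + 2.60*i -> [6.27, 8.87, 11.47, 14.07, 16.67]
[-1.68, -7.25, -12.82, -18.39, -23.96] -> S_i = -1.68 + -5.57*i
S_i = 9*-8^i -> [9, -72, 576, -4608, 36864]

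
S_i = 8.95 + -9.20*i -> [8.95, -0.25, -9.45, -18.65, -27.85]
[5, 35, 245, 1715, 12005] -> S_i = 5*7^i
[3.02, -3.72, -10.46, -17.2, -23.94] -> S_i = 3.02 + -6.74*i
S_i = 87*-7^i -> [87, -609, 4263, -29841, 208887]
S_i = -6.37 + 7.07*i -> [-6.37, 0.7, 7.77, 14.84, 21.91]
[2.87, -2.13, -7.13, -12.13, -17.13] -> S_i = 2.87 + -5.00*i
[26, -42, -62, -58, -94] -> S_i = Random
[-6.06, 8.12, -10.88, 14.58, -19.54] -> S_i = -6.06*(-1.34)^i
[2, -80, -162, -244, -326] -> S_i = 2 + -82*i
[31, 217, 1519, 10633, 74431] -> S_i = 31*7^i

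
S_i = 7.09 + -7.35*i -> [7.09, -0.26, -7.61, -14.96, -22.31]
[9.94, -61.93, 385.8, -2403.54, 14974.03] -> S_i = 9.94*(-6.23)^i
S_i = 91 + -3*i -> [91, 88, 85, 82, 79]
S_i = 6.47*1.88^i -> [6.47, 12.16, 22.87, 42.99, 80.82]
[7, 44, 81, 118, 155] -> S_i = 7 + 37*i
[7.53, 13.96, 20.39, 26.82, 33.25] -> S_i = 7.53 + 6.43*i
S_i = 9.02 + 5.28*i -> [9.02, 14.3, 19.58, 24.86, 30.14]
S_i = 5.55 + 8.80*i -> [5.55, 14.35, 23.15, 31.95, 40.75]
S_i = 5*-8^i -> [5, -40, 320, -2560, 20480]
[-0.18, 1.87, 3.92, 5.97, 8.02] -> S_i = -0.18 + 2.05*i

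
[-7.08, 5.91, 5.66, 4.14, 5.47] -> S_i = Random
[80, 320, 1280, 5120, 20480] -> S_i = 80*4^i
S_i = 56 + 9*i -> [56, 65, 74, 83, 92]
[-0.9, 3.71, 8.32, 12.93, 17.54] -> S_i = -0.90 + 4.61*i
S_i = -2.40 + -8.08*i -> [-2.4, -10.48, -18.56, -26.64, -34.72]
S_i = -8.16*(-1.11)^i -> [-8.16, 9.06, -10.05, 11.16, -12.39]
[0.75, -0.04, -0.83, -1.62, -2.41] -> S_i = 0.75 + -0.79*i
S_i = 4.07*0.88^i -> [4.07, 3.58, 3.15, 2.77, 2.44]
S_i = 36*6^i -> [36, 216, 1296, 7776, 46656]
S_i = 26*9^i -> [26, 234, 2106, 18954, 170586]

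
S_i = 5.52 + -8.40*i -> [5.52, -2.88, -11.28, -19.68, -28.08]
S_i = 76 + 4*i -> [76, 80, 84, 88, 92]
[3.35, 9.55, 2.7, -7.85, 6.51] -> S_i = Random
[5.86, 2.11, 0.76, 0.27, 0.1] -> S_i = 5.86*0.36^i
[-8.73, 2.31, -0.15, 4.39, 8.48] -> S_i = Random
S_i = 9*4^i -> [9, 36, 144, 576, 2304]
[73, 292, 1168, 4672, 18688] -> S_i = 73*4^i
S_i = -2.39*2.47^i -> [-2.39, -5.9, -14.58, -36.02, -88.96]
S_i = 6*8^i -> [6, 48, 384, 3072, 24576]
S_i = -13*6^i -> [-13, -78, -468, -2808, -16848]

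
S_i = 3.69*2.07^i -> [3.69, 7.64, 15.81, 32.73, 67.75]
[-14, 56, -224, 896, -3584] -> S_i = -14*-4^i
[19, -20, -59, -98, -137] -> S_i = 19 + -39*i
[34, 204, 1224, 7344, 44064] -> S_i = 34*6^i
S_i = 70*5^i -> [70, 350, 1750, 8750, 43750]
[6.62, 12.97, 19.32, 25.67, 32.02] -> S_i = 6.62 + 6.35*i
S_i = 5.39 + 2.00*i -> [5.39, 7.39, 9.39, 11.39, 13.39]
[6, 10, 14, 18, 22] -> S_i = 6 + 4*i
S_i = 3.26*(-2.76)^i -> [3.26, -9.0, 24.83, -68.54, 189.17]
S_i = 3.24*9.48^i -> [3.24, 30.72, 291.18, 2760.39, 26168.47]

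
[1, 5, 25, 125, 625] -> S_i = 1*5^i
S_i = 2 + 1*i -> [2, 3, 4, 5, 6]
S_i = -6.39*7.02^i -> [-6.39, -44.86, -314.9, -2210.61, -15518.48]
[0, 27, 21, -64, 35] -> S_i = Random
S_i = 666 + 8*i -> [666, 674, 682, 690, 698]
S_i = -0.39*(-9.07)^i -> [-0.39, 3.54, -32.08, 291.0, -2639.33]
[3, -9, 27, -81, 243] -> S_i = 3*-3^i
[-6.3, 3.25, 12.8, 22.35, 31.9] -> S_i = -6.30 + 9.55*i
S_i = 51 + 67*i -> [51, 118, 185, 252, 319]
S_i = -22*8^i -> [-22, -176, -1408, -11264, -90112]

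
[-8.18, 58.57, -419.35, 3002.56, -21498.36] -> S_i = -8.18*(-7.16)^i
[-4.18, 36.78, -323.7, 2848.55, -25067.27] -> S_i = -4.18*(-8.80)^i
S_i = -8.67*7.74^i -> [-8.67, -67.11, -519.4, -4020.15, -31115.94]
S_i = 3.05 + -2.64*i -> [3.05, 0.41, -2.23, -4.87, -7.51]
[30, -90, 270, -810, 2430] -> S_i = 30*-3^i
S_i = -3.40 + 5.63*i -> [-3.4, 2.23, 7.86, 13.49, 19.12]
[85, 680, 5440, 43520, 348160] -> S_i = 85*8^i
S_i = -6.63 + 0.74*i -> [-6.63, -5.89, -5.15, -4.41, -3.67]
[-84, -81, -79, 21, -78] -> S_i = Random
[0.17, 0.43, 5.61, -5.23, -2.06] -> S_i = Random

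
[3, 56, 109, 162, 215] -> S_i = 3 + 53*i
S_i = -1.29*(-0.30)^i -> [-1.29, 0.39, -0.12, 0.03, -0.01]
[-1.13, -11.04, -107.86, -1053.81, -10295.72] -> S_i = -1.13*9.77^i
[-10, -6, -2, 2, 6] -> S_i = -10 + 4*i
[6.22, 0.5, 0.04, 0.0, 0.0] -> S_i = 6.22*0.08^i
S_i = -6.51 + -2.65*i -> [-6.51, -9.16, -11.81, -14.46, -17.11]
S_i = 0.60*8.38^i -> [0.6, 5.03, 42.13, 353.09, 2958.88]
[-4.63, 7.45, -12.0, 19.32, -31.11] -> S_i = -4.63*(-1.61)^i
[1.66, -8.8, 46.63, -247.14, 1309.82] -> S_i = 1.66*(-5.30)^i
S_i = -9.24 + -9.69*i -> [-9.24, -18.93, -28.62, -38.31, -48.0]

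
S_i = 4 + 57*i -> [4, 61, 118, 175, 232]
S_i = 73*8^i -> [73, 584, 4672, 37376, 299008]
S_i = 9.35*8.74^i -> [9.35, 81.72, 714.22, 6242.32, 54557.86]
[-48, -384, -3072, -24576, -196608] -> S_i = -48*8^i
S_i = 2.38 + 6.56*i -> [2.38, 8.94, 15.5, 22.06, 28.62]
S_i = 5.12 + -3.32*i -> [5.12, 1.8, -1.52, -4.84, -8.16]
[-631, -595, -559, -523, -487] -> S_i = -631 + 36*i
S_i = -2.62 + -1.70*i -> [-2.62, -4.32, -6.02, -7.72, -9.42]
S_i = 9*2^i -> [9, 18, 36, 72, 144]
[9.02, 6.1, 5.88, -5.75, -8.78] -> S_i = Random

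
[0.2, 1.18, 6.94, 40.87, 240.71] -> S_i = 0.20*5.89^i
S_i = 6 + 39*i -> [6, 45, 84, 123, 162]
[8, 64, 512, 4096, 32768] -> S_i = 8*8^i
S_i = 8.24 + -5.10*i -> [8.24, 3.14, -1.96, -7.06, -12.16]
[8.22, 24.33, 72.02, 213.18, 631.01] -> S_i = 8.22*2.96^i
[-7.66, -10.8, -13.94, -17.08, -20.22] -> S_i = -7.66 + -3.14*i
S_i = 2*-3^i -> [2, -6, 18, -54, 162]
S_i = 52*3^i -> [52, 156, 468, 1404, 4212]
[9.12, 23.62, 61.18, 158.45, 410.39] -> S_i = 9.12*2.59^i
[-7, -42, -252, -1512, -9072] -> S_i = -7*6^i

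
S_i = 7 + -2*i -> [7, 5, 3, 1, -1]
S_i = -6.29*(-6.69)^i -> [-6.29, 42.08, -281.52, 1883.34, -12599.55]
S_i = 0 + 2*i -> [0, 2, 4, 6, 8]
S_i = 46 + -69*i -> [46, -23, -92, -161, -230]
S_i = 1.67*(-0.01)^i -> [1.67, -0.02, 0.0, -0.0, 0.0]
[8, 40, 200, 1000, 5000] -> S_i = 8*5^i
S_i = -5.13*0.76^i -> [-5.13, -3.9, -2.96, -2.25, -1.71]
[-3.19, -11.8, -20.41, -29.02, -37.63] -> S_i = -3.19 + -8.61*i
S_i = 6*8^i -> [6, 48, 384, 3072, 24576]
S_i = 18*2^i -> [18, 36, 72, 144, 288]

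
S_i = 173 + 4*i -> [173, 177, 181, 185, 189]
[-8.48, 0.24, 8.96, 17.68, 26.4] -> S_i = -8.48 + 8.72*i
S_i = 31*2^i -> [31, 62, 124, 248, 496]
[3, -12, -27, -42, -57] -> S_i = 3 + -15*i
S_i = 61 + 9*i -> [61, 70, 79, 88, 97]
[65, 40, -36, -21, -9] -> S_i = Random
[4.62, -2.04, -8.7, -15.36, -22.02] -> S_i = 4.62 + -6.66*i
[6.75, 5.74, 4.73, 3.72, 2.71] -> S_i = 6.75 + -1.01*i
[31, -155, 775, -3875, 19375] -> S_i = 31*-5^i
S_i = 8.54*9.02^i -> [8.54, 77.03, 694.82, 6267.26, 56530.66]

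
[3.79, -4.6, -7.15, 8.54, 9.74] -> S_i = Random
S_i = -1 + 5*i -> [-1, 4, 9, 14, 19]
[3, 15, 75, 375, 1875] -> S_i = 3*5^i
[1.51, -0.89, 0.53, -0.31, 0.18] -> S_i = 1.51*(-0.59)^i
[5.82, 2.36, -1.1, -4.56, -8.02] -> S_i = 5.82 + -3.46*i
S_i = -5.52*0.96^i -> [-5.52, -5.3, -5.09, -4.88, -4.69]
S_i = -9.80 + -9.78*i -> [-9.8, -19.58, -29.36, -39.14, -48.92]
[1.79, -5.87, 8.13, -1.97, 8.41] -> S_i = Random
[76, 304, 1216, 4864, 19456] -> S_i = 76*4^i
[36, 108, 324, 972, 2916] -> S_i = 36*3^i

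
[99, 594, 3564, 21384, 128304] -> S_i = 99*6^i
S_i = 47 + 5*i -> [47, 52, 57, 62, 67]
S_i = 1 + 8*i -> [1, 9, 17, 25, 33]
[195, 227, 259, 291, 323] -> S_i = 195 + 32*i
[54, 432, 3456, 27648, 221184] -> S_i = 54*8^i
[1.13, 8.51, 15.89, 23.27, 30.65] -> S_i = 1.13 + 7.38*i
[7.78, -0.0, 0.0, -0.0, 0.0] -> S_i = 7.78*-0.00^i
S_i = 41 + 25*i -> [41, 66, 91, 116, 141]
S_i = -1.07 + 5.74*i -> [-1.07, 4.67, 10.41, 16.15, 21.89]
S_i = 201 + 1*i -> [201, 202, 203, 204, 205]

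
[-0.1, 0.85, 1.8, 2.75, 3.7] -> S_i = -0.10 + 0.95*i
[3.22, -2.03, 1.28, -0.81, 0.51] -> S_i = 3.22*(-0.63)^i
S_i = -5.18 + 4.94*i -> [-5.18, -0.24, 4.7, 9.64, 14.58]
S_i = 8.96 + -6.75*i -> [8.96, 2.21, -4.54, -11.29, -18.04]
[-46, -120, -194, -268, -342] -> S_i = -46 + -74*i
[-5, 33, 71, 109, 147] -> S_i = -5 + 38*i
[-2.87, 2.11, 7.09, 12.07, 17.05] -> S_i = -2.87 + 4.98*i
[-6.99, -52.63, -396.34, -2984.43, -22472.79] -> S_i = -6.99*7.53^i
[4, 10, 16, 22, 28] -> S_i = 4 + 6*i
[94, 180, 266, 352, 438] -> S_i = 94 + 86*i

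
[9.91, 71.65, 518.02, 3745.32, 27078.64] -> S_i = 9.91*7.23^i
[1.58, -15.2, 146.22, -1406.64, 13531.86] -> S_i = 1.58*(-9.62)^i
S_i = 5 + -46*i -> [5, -41, -87, -133, -179]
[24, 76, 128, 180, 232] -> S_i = 24 + 52*i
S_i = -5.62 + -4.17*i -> [-5.62, -9.79, -13.96, -18.13, -22.3]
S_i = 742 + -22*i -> [742, 720, 698, 676, 654]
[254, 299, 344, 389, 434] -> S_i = 254 + 45*i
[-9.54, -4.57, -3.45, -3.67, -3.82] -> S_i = Random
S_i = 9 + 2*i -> [9, 11, 13, 15, 17]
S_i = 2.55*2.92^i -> [2.55, 7.45, 21.74, 63.49, 185.38]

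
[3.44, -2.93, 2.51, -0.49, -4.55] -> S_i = Random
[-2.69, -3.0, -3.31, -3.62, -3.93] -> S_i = -2.69 + -0.31*i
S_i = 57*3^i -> [57, 171, 513, 1539, 4617]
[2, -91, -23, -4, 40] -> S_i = Random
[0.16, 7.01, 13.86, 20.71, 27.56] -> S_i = 0.16 + 6.85*i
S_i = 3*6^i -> [3, 18, 108, 648, 3888]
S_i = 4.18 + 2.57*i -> [4.18, 6.75, 9.32, 11.89, 14.46]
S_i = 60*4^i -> [60, 240, 960, 3840, 15360]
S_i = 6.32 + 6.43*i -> [6.32, 12.75, 19.18, 25.61, 32.04]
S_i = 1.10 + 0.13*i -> [1.1, 1.23, 1.36, 1.49, 1.62]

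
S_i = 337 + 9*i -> [337, 346, 355, 364, 373]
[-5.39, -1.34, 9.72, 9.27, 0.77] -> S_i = Random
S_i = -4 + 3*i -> [-4, -1, 2, 5, 8]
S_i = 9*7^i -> [9, 63, 441, 3087, 21609]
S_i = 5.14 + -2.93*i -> [5.14, 2.21, -0.72, -3.65, -6.58]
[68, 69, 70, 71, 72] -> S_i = 68 + 1*i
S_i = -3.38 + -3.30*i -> [-3.38, -6.68, -9.98, -13.28, -16.58]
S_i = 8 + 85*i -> [8, 93, 178, 263, 348]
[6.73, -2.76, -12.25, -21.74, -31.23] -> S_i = 6.73 + -9.49*i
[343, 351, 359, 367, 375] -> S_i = 343 + 8*i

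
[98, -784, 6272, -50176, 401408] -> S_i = 98*-8^i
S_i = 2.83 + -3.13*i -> [2.83, -0.3, -3.43, -6.56, -9.69]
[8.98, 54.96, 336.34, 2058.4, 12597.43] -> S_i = 8.98*6.12^i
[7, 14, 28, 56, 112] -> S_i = 7*2^i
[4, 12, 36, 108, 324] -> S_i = 4*3^i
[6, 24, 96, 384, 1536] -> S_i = 6*4^i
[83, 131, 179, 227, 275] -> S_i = 83 + 48*i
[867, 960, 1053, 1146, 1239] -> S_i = 867 + 93*i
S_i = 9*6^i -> [9, 54, 324, 1944, 11664]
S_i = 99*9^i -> [99, 891, 8019, 72171, 649539]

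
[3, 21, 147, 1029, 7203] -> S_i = 3*7^i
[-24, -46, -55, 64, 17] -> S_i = Random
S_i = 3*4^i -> [3, 12, 48, 192, 768]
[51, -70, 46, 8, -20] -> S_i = Random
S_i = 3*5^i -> [3, 15, 75, 375, 1875]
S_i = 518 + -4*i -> [518, 514, 510, 506, 502]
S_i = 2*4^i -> [2, 8, 32, 128, 512]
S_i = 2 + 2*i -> [2, 4, 6, 8, 10]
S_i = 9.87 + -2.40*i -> [9.87, 7.47, 5.07, 2.67, 0.27]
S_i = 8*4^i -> [8, 32, 128, 512, 2048]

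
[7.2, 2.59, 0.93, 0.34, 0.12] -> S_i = 7.20*0.36^i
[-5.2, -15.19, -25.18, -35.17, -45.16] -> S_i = -5.20 + -9.99*i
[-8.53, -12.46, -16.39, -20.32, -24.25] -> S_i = -8.53 + -3.93*i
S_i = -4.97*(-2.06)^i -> [-4.97, 10.24, -21.09, 43.45, -89.5]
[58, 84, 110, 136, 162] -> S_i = 58 + 26*i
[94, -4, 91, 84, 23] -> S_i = Random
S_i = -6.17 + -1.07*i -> [-6.17, -7.24, -8.31, -9.38, -10.45]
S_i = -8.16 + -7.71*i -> [-8.16, -15.87, -23.58, -31.29, -39.0]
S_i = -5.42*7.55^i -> [-5.42, -40.92, -308.95, -2332.6, -17611.12]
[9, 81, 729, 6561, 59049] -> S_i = 9*9^i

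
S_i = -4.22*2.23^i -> [-4.22, -9.41, -20.99, -46.8, -104.36]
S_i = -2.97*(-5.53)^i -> [-2.97, 16.42, -90.83, 502.26, -2777.52]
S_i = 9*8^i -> [9, 72, 576, 4608, 36864]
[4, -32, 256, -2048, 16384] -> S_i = 4*-8^i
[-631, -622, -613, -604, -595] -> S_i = -631 + 9*i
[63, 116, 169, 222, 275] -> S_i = 63 + 53*i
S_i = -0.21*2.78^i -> [-0.21, -0.58, -1.62, -4.51, -12.54]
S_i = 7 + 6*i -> [7, 13, 19, 25, 31]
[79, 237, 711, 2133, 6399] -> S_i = 79*3^i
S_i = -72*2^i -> [-72, -144, -288, -576, -1152]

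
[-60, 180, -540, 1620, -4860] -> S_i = -60*-3^i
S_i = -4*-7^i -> [-4, 28, -196, 1372, -9604]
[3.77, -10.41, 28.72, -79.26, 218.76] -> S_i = 3.77*(-2.76)^i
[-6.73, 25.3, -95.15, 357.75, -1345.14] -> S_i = -6.73*(-3.76)^i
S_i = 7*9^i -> [7, 63, 567, 5103, 45927]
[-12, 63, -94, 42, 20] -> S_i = Random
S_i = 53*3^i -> [53, 159, 477, 1431, 4293]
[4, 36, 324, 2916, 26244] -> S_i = 4*9^i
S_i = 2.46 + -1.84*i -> [2.46, 0.62, -1.22, -3.06, -4.9]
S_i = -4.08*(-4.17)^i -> [-4.08, 17.01, -70.95, 295.85, -1233.69]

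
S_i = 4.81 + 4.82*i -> [4.81, 9.63, 14.45, 19.27, 24.09]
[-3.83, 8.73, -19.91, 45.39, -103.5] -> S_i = -3.83*(-2.28)^i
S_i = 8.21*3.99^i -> [8.21, 32.76, 130.7, 521.51, 2080.82]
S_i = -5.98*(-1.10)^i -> [-5.98, 6.58, -7.24, 7.96, -8.76]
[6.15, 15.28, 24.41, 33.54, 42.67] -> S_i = 6.15 + 9.13*i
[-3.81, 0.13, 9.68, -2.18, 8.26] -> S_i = Random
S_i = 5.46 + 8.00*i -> [5.46, 13.46, 21.46, 29.46, 37.46]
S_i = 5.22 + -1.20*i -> [5.22, 4.02, 2.82, 1.62, 0.42]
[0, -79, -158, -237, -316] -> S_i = 0 + -79*i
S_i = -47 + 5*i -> [-47, -42, -37, -32, -27]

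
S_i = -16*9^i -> [-16, -144, -1296, -11664, -104976]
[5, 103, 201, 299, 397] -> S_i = 5 + 98*i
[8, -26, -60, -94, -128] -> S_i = 8 + -34*i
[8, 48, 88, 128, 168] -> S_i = 8 + 40*i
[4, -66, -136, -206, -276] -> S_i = 4 + -70*i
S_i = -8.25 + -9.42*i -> [-8.25, -17.67, -27.09, -36.51, -45.93]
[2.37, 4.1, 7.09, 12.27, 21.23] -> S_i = 2.37*1.73^i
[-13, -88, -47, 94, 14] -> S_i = Random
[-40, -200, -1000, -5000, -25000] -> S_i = -40*5^i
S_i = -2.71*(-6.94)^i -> [-2.71, 18.81, -130.52, 905.83, -6286.47]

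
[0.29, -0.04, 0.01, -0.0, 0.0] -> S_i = 0.29*(-0.15)^i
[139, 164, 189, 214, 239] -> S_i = 139 + 25*i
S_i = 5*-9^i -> [5, -45, 405, -3645, 32805]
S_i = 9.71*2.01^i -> [9.71, 19.52, 39.23, 78.85, 158.49]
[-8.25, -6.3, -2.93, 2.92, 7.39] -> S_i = Random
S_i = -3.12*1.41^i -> [-3.12, -4.4, -6.2, -8.75, -12.33]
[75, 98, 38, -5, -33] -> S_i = Random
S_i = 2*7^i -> [2, 14, 98, 686, 4802]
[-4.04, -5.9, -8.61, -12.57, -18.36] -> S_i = -4.04*1.46^i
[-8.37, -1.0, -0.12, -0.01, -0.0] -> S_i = -8.37*0.12^i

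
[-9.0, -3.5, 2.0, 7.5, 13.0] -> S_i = -9.00 + 5.50*i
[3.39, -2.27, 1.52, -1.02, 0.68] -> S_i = 3.39*(-0.67)^i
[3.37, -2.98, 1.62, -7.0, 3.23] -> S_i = Random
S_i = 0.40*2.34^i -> [0.4, 0.94, 2.19, 5.13, 11.99]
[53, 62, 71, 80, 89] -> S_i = 53 + 9*i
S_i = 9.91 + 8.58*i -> [9.91, 18.49, 27.07, 35.65, 44.23]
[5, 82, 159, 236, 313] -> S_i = 5 + 77*i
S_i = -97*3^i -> [-97, -291, -873, -2619, -7857]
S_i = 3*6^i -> [3, 18, 108, 648, 3888]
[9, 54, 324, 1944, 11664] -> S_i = 9*6^i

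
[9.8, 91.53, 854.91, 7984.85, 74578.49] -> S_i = 9.80*9.34^i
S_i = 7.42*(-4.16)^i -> [7.42, -30.87, 128.41, -534.18, 2222.17]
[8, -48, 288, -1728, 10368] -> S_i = 8*-6^i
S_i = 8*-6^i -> [8, -48, 288, -1728, 10368]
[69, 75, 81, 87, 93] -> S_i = 69 + 6*i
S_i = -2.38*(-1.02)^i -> [-2.38, 2.43, -2.48, 2.53, -2.58]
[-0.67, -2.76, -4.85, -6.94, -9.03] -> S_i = -0.67 + -2.09*i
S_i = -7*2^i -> [-7, -14, -28, -56, -112]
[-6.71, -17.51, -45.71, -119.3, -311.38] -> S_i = -6.71*2.61^i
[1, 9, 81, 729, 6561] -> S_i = 1*9^i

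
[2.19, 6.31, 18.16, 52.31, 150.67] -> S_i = 2.19*2.88^i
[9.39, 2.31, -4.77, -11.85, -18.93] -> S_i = 9.39 + -7.08*i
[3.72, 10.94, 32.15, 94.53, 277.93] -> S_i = 3.72*2.94^i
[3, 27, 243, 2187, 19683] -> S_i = 3*9^i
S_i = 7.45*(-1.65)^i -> [7.45, -12.29, 20.28, -33.47, 55.22]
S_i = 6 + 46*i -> [6, 52, 98, 144, 190]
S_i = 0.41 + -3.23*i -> [0.41, -2.82, -6.05, -9.28, -12.51]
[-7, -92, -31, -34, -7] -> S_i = Random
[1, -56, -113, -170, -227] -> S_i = 1 + -57*i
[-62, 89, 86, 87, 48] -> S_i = Random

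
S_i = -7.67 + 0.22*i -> [-7.67, -7.45, -7.23, -7.01, -6.79]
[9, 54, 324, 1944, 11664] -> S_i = 9*6^i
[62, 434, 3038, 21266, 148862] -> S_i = 62*7^i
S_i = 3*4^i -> [3, 12, 48, 192, 768]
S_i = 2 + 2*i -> [2, 4, 6, 8, 10]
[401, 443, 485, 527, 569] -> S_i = 401 + 42*i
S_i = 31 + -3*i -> [31, 28, 25, 22, 19]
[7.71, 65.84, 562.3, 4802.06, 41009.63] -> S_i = 7.71*8.54^i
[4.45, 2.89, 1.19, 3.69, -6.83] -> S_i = Random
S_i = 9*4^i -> [9, 36, 144, 576, 2304]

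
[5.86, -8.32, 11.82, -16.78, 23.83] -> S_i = 5.86*(-1.42)^i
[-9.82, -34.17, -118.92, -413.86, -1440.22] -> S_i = -9.82*3.48^i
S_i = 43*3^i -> [43, 129, 387, 1161, 3483]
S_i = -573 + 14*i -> [-573, -559, -545, -531, -517]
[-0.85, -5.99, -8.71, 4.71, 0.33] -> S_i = Random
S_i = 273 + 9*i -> [273, 282, 291, 300, 309]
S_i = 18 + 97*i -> [18, 115, 212, 309, 406]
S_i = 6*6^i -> [6, 36, 216, 1296, 7776]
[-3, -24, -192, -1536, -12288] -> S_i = -3*8^i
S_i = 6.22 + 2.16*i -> [6.22, 8.38, 10.54, 12.7, 14.86]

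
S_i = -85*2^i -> [-85, -170, -340, -680, -1360]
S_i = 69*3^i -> [69, 207, 621, 1863, 5589]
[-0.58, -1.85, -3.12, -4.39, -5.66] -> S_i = -0.58 + -1.27*i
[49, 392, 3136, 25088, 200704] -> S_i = 49*8^i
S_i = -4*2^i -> [-4, -8, -16, -32, -64]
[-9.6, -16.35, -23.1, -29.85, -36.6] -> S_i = -9.60 + -6.75*i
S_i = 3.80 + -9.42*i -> [3.8, -5.62, -15.04, -24.46, -33.88]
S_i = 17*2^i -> [17, 34, 68, 136, 272]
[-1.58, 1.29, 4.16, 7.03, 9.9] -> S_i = -1.58 + 2.87*i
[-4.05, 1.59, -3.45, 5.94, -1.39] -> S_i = Random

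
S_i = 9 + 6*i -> [9, 15, 21, 27, 33]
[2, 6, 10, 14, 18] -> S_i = 2 + 4*i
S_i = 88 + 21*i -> [88, 109, 130, 151, 172]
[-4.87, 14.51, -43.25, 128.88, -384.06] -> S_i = -4.87*(-2.98)^i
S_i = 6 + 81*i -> [6, 87, 168, 249, 330]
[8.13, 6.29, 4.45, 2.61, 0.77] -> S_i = 8.13 + -1.84*i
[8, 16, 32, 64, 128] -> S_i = 8*2^i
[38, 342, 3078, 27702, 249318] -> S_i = 38*9^i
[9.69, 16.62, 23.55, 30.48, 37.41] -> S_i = 9.69 + 6.93*i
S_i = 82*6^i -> [82, 492, 2952, 17712, 106272]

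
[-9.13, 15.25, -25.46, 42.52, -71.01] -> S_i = -9.13*(-1.67)^i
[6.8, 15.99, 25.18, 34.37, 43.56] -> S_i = 6.80 + 9.19*i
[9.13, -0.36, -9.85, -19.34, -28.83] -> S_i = 9.13 + -9.49*i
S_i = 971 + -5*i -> [971, 966, 961, 956, 951]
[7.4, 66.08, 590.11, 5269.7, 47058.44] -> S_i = 7.40*8.93^i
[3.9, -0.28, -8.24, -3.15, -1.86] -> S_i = Random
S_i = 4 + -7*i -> [4, -3, -10, -17, -24]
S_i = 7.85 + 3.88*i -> [7.85, 11.73, 15.61, 19.49, 23.37]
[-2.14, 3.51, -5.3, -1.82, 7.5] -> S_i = Random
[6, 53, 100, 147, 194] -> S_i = 6 + 47*i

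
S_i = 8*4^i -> [8, 32, 128, 512, 2048]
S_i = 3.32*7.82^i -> [3.32, 25.96, 203.03, 1587.66, 12415.53]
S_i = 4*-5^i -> [4, -20, 100, -500, 2500]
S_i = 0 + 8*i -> [0, 8, 16, 24, 32]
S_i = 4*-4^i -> [4, -16, 64, -256, 1024]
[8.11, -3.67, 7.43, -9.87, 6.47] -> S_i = Random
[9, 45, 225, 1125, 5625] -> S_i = 9*5^i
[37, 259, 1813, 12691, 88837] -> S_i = 37*7^i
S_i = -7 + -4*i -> [-7, -11, -15, -19, -23]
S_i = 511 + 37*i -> [511, 548, 585, 622, 659]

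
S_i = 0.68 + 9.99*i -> [0.68, 10.67, 20.66, 30.65, 40.64]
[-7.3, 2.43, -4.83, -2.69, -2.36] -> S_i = Random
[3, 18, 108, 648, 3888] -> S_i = 3*6^i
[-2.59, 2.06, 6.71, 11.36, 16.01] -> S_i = -2.59 + 4.65*i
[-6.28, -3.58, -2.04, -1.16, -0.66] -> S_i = -6.28*0.57^i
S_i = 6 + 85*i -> [6, 91, 176, 261, 346]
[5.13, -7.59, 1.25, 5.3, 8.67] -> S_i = Random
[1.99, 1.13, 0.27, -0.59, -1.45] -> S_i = 1.99 + -0.86*i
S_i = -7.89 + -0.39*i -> [-7.89, -8.28, -8.67, -9.06, -9.45]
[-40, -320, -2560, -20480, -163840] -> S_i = -40*8^i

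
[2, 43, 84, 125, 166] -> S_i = 2 + 41*i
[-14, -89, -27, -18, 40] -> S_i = Random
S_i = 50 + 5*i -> [50, 55, 60, 65, 70]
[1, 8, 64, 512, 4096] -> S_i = 1*8^i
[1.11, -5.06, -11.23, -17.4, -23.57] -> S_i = 1.11 + -6.17*i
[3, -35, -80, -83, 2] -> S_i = Random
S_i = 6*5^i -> [6, 30, 150, 750, 3750]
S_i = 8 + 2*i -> [8, 10, 12, 14, 16]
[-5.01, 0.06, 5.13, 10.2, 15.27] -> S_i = -5.01 + 5.07*i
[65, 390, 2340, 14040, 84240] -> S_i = 65*6^i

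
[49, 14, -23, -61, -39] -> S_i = Random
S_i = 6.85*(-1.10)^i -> [6.85, -7.54, 8.29, -9.12, 10.03]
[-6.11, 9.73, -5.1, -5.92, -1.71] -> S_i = Random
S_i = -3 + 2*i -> [-3, -1, 1, 3, 5]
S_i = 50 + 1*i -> [50, 51, 52, 53, 54]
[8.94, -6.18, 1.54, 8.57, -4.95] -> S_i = Random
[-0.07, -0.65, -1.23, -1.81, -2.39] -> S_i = -0.07 + -0.58*i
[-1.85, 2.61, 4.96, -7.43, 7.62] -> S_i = Random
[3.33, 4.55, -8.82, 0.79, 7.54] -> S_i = Random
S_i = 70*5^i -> [70, 350, 1750, 8750, 43750]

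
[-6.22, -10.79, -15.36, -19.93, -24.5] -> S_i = -6.22 + -4.57*i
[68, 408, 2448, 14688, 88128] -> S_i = 68*6^i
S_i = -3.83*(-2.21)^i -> [-3.83, 8.46, -18.71, 41.34, -91.36]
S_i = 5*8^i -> [5, 40, 320, 2560, 20480]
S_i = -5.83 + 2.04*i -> [-5.83, -3.79, -1.75, 0.29, 2.33]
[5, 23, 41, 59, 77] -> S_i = 5 + 18*i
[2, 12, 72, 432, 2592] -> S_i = 2*6^i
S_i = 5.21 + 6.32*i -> [5.21, 11.53, 17.85, 24.17, 30.49]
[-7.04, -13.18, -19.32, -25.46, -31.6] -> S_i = -7.04 + -6.14*i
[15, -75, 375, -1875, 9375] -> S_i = 15*-5^i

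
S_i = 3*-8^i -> [3, -24, 192, -1536, 12288]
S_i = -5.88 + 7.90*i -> [-5.88, 2.02, 9.92, 17.82, 25.72]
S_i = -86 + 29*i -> [-86, -57, -28, 1, 30]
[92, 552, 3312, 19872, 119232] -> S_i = 92*6^i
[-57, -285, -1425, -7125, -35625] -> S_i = -57*5^i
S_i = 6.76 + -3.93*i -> [6.76, 2.83, -1.1, -5.03, -8.96]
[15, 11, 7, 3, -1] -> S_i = 15 + -4*i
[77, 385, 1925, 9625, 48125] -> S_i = 77*5^i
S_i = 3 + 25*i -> [3, 28, 53, 78, 103]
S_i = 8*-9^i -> [8, -72, 648, -5832, 52488]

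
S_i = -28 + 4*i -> [-28, -24, -20, -16, -12]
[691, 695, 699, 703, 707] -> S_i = 691 + 4*i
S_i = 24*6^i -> [24, 144, 864, 5184, 31104]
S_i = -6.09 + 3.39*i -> [-6.09, -2.7, 0.69, 4.08, 7.47]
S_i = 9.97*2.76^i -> [9.97, 27.52, 75.95, 209.62, 578.54]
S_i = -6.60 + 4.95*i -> [-6.6, -1.65, 3.3, 8.25, 13.2]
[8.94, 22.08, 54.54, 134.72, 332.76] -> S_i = 8.94*2.47^i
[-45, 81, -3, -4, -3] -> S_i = Random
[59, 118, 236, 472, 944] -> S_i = 59*2^i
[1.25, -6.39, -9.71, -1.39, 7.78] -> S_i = Random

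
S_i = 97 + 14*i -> [97, 111, 125, 139, 153]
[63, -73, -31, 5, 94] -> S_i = Random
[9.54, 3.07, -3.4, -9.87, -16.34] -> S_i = 9.54 + -6.47*i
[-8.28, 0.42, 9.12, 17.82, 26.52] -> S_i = -8.28 + 8.70*i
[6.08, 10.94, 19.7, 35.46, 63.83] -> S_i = 6.08*1.80^i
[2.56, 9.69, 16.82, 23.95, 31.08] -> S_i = 2.56 + 7.13*i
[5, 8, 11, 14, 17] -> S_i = 5 + 3*i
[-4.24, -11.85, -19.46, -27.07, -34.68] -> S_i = -4.24 + -7.61*i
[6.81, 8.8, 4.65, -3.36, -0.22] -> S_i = Random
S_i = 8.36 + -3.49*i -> [8.36, 4.87, 1.38, -2.11, -5.6]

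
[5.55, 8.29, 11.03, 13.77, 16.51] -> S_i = 5.55 + 2.74*i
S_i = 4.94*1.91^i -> [4.94, 9.44, 18.02, 34.42, 65.74]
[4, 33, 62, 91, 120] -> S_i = 4 + 29*i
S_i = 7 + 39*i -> [7, 46, 85, 124, 163]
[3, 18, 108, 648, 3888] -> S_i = 3*6^i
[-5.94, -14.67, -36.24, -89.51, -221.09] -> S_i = -5.94*2.47^i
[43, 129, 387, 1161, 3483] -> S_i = 43*3^i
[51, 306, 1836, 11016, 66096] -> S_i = 51*6^i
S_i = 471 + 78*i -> [471, 549, 627, 705, 783]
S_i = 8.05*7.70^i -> [8.05, 61.99, 477.28, 3675.09, 28298.2]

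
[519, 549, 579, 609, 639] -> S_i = 519 + 30*i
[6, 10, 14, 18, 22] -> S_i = 6 + 4*i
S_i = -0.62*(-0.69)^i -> [-0.62, 0.43, -0.3, 0.2, -0.14]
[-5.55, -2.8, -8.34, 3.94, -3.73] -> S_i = Random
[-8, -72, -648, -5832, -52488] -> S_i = -8*9^i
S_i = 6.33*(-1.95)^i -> [6.33, -12.34, 24.07, -46.94, 91.53]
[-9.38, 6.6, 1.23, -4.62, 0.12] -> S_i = Random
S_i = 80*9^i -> [80, 720, 6480, 58320, 524880]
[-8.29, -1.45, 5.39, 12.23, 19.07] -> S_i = -8.29 + 6.84*i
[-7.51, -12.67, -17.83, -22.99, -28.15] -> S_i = -7.51 + -5.16*i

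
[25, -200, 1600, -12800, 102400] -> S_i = 25*-8^i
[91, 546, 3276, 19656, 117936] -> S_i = 91*6^i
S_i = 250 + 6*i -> [250, 256, 262, 268, 274]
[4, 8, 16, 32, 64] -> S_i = 4*2^i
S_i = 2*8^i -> [2, 16, 128, 1024, 8192]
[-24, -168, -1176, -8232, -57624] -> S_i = -24*7^i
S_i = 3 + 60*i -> [3, 63, 123, 183, 243]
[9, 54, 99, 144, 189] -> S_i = 9 + 45*i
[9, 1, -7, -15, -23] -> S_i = 9 + -8*i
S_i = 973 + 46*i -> [973, 1019, 1065, 1111, 1157]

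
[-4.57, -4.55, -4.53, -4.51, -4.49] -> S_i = -4.57 + 0.02*i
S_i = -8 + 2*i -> [-8, -6, -4, -2, 0]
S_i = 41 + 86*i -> [41, 127, 213, 299, 385]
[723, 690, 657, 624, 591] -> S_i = 723 + -33*i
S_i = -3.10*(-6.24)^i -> [-3.1, 19.34, -120.71, 753.21, -4700.02]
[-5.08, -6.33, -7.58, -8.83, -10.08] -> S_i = -5.08 + -1.25*i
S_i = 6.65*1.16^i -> [6.65, 7.71, 8.95, 10.38, 12.04]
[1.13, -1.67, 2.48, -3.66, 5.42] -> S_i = 1.13*(-1.48)^i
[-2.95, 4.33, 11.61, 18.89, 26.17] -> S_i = -2.95 + 7.28*i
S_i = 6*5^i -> [6, 30, 150, 750, 3750]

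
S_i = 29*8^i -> [29, 232, 1856, 14848, 118784]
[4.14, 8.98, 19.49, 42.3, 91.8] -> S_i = 4.14*2.17^i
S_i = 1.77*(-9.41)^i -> [1.77, -16.66, 156.73, -1474.83, 13878.16]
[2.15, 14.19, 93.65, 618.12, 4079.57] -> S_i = 2.15*6.60^i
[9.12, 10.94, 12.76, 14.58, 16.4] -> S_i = 9.12 + 1.82*i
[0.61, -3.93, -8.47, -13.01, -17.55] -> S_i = 0.61 + -4.54*i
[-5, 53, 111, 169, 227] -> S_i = -5 + 58*i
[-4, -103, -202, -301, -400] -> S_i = -4 + -99*i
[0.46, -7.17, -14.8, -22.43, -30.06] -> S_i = 0.46 + -7.63*i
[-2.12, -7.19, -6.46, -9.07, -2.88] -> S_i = Random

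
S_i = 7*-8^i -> [7, -56, 448, -3584, 28672]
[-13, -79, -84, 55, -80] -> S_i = Random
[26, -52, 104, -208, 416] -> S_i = 26*-2^i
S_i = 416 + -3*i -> [416, 413, 410, 407, 404]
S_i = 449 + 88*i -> [449, 537, 625, 713, 801]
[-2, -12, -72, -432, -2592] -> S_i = -2*6^i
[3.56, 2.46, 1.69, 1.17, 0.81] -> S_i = 3.56*0.69^i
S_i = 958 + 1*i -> [958, 959, 960, 961, 962]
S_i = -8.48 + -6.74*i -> [-8.48, -15.22, -21.96, -28.7, -35.44]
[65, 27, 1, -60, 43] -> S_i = Random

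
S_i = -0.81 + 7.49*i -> [-0.81, 6.68, 14.17, 21.66, 29.15]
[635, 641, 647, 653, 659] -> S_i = 635 + 6*i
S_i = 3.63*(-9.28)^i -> [3.63, -33.69, 312.61, -2901.02, 26921.46]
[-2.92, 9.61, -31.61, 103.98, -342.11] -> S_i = -2.92*(-3.29)^i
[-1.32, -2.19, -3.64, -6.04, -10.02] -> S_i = -1.32*1.66^i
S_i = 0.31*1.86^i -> [0.31, 0.58, 1.07, 1.99, 3.71]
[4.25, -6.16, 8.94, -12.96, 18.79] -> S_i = 4.25*(-1.45)^i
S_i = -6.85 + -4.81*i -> [-6.85, -11.66, -16.47, -21.28, -26.09]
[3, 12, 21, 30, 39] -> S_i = 3 + 9*i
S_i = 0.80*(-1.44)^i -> [0.8, -1.15, 1.66, -2.39, 3.44]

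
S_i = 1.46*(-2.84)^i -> [1.46, -4.15, 11.78, -33.44, 94.98]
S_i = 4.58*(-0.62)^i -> [4.58, -2.84, 1.76, -1.09, 0.68]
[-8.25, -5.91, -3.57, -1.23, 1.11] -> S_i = -8.25 + 2.34*i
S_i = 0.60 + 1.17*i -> [0.6, 1.77, 2.94, 4.11, 5.28]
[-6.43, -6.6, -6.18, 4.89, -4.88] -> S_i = Random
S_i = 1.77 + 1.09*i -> [1.77, 2.86, 3.95, 5.04, 6.13]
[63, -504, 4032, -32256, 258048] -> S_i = 63*-8^i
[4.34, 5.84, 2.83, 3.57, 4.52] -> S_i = Random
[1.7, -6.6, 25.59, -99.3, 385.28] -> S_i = 1.70*(-3.88)^i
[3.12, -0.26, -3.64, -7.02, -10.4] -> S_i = 3.12 + -3.38*i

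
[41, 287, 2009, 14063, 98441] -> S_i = 41*7^i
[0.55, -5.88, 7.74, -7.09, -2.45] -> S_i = Random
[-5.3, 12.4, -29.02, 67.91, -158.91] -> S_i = -5.30*(-2.34)^i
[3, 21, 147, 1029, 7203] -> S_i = 3*7^i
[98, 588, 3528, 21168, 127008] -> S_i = 98*6^i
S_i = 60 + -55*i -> [60, 5, -50, -105, -160]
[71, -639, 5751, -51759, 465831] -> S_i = 71*-9^i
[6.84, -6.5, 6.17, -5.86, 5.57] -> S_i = 6.84*(-0.95)^i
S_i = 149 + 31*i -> [149, 180, 211, 242, 273]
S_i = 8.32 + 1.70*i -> [8.32, 10.02, 11.72, 13.42, 15.12]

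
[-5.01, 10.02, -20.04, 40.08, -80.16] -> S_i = -5.01*(-2.00)^i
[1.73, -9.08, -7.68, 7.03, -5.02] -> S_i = Random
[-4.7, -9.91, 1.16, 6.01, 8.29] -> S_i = Random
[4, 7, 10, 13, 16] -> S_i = 4 + 3*i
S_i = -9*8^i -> [-9, -72, -576, -4608, -36864]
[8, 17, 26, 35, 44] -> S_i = 8 + 9*i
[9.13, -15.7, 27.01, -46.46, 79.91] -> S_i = 9.13*(-1.72)^i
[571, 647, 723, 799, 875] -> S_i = 571 + 76*i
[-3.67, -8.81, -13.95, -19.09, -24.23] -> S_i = -3.67 + -5.14*i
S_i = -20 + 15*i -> [-20, -5, 10, 25, 40]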